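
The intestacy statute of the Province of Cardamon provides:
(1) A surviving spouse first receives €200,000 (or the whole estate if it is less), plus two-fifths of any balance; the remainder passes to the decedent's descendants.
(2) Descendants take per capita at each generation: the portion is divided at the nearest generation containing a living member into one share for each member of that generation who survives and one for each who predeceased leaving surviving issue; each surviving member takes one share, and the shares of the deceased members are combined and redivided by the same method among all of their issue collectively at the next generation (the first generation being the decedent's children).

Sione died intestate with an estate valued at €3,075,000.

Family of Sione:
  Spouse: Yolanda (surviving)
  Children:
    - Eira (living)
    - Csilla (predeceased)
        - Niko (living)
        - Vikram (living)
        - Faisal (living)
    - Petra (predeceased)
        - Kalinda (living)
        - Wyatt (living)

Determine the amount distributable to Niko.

Niko receives €230,000.

Yolanda first takes €200,000, leaving a balance of €2,875,000. Yolanda then takes two-fifths of the balance (€1,150,000), for a total of €1,350,000. The remaining €1,725,000 passes to the descendants.
The descendants' portion (€1,725,000) is divided at the children's generation into 3 shares of €575,000. Eira takes €575,000. The 2 shares of the deceased (Csilla and Petra) are combined into a pool of €1,150,000.
That pool (€1,150,000) is divided at the grandchildren's generation equally among Niko, Vikram, Faisal, Kalinda, and Wyatt: €230,000 each.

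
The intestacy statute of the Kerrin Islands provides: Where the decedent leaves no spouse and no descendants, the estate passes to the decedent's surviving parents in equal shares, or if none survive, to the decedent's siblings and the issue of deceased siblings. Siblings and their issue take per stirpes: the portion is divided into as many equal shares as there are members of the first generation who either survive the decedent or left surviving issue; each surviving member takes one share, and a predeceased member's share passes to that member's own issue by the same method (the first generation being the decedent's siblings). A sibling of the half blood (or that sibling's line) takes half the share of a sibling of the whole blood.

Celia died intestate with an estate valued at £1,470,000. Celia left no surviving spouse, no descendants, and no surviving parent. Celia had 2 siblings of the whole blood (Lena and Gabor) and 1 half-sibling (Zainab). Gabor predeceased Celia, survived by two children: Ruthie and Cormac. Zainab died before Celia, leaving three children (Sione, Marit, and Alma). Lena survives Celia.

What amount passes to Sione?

The entire £1,470,000 passes to the siblings and their issue.
Counting each half-blood sibling's line as half a unit, there are 5/2 units in £1,470,000, so one unit is £588,000. Whole-blood lines (Lena and Gabor) take £588,000 each; half-blood lines (Zainab) take £294,000 each.
Gabor's share (£588,000) is divided into 2 shares of £294,000: Ruthie and Cormac each take £294,000.
Zainab's share (£294,000) is divided into 3 shares of £98,000: Sione, Marit, and Alma each take £98,000.

Sione receives £98,000.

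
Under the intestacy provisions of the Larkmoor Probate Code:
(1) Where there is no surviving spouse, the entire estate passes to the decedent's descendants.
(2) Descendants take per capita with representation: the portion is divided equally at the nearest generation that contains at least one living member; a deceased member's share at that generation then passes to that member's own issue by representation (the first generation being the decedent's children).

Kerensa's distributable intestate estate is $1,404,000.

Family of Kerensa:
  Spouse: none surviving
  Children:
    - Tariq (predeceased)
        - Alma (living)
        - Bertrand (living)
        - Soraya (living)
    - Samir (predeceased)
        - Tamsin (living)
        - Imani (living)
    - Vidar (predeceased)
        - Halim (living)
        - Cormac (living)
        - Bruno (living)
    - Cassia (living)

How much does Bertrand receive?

The entire $1,404,000 passes to the descendants.
That amount ($1,404,000) is divided into 4 shares of $351,000: Cassia takes $351,000; Tariq's $351,000 share passes to Tariq's issue; Samir's $351,000 share passes to Samir's issue; Vidar's $351,000 share passes to Vidar's issue.
Tariq's share ($351,000) is divided into 3 shares of $117,000: Alma, Bertrand, and Soraya each take $117,000.
Samir's share ($351,000) is divided into 2 shares of $175,500: Tamsin and Imani each take $175,500.
Vidar's share ($351,000) is divided into 3 shares of $117,000: Halim, Cormac, and Bruno each take $117,000.

Bertrand receives $117,000.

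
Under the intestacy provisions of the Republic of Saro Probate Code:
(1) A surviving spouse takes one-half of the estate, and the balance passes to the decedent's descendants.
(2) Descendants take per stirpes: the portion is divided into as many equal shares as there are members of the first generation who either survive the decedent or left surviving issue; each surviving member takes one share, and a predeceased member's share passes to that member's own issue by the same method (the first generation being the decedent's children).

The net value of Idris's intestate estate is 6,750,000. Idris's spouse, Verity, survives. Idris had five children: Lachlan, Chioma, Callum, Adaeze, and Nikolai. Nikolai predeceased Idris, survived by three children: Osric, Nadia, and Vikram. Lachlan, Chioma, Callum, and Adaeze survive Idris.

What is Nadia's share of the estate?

Verity takes one-half of 6,750,000 = 3,375,000. The remaining 3,375,000 passes to the descendants.
The descendants' portion (3,375,000) is divided into 5 shares of 675,000: Lachlan, Chioma, Callum, and Adaeze each take 675,000; Nikolai's 675,000 share passes to Nikolai's issue.
Nikolai's share (675,000) is divided into 3 shares of 225,000: Osric, Nadia, and Vikram each take 225,000.

Nadia receives 225,000.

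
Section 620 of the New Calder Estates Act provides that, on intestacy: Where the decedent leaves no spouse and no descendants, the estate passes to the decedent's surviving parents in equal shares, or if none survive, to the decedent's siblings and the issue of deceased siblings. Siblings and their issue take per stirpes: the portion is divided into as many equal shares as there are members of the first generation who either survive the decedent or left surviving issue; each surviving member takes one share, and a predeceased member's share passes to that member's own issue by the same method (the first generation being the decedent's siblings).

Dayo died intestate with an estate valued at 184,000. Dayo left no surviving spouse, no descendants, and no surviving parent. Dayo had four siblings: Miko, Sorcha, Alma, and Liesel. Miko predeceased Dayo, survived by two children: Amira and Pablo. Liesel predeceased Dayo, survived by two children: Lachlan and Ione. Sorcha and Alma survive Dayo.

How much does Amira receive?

The entire 184,000 passes to the siblings and their issue.
That amount (184,000) is divided into 4 shares of 46,000: Sorcha and Alma each take 46,000; Miko's 46,000 share passes to Miko's issue; Liesel's 46,000 share passes to Liesel's issue.
Miko's share (46,000) is divided into 2 shares of 23,000: Amira and Pablo each take 23,000.
Liesel's share (46,000) is divided into 2 shares of 23,000: Lachlan and Ione each take 23,000.

Amira receives 23,000.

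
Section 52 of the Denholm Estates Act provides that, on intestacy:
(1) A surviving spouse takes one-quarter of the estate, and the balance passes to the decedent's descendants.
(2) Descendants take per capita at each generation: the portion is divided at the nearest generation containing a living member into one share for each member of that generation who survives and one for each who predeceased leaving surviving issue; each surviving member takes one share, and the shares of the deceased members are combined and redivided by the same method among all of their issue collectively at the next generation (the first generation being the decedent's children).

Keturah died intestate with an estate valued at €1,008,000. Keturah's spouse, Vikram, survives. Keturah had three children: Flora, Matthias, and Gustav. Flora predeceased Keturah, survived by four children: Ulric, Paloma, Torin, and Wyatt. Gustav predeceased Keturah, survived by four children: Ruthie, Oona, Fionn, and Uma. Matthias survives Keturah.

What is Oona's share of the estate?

Oona receives €63,000.

Vikram takes one-quarter of €1,008,000 = €252,000. The remaining €756,000 passes to the descendants.
The descendants' portion (€756,000) is divided at the children's generation into 3 shares of €252,000. Matthias takes €252,000. The 2 shares of the deceased (Flora and Gustav) are combined into a pool of €504,000.
That pool (€504,000) is divided at the grandchildren's generation equally among Ulric, Paloma, Torin, Wyatt, Ruthie, Oona, Fionn, and Uma: €63,000 each.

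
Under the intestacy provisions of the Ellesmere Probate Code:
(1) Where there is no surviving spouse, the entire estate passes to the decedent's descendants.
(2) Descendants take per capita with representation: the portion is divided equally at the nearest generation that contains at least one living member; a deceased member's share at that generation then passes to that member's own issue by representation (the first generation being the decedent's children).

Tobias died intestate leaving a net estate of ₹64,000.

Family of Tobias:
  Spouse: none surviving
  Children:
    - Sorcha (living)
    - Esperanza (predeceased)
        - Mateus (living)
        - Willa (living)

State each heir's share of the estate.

The entire ₹64,000 passes to the descendants.
That amount (₹64,000) is divided into 2 shares of ₹32,000: Sorcha takes ₹32,000; Esperanza's ₹32,000 share passes to Esperanza's issue.
Esperanza's share (₹32,000) is divided into 2 shares of ₹16,000: Mateus and Willa each take ₹16,000.

Sorcha: ₹32,000; Mateus: ₹16,000; Willa: ₹16,000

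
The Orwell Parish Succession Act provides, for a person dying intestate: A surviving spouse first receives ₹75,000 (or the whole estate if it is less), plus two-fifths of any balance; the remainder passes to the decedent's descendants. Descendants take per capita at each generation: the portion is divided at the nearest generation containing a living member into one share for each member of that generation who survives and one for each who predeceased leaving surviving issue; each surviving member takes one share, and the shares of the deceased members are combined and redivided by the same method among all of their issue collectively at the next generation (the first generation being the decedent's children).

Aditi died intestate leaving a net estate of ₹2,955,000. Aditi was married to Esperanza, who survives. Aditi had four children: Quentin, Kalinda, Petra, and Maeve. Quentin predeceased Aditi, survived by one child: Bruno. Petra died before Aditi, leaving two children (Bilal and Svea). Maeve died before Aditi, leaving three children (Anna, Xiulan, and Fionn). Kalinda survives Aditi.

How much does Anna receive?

Esperanza first takes ₹75,000, leaving a balance of ₹2,880,000. Esperanza then takes two-fifths of the balance (₹1,152,000), for a total of ₹1,227,000. The remaining ₹1,728,000 passes to the descendants.
The descendants' portion (₹1,728,000) is divided at the children's generation into 4 shares of ₹432,000. Kalinda takes ₹432,000. The 3 shares of the deceased (Quentin, Petra, and Maeve) are combined into a pool of ₹1,296,000.
That pool (₹1,296,000) is divided at the grandchildren's generation equally among Bruno, Bilal, Svea, Anna, Xiulan, and Fionn: ₹216,000 each.

Anna receives ₹216,000.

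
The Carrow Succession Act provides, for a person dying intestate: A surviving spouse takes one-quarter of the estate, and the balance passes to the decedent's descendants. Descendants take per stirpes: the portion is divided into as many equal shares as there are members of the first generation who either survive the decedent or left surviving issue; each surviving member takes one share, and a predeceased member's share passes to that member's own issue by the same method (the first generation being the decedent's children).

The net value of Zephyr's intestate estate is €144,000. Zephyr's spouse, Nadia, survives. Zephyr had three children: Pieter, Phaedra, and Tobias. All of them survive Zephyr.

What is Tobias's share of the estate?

Tobias receives €36,000.

Nadia takes one-quarter of €144,000 = €36,000. The remaining €108,000 passes to the descendants.
The descendants' portion (€108,000) is divided into 3 shares of €36,000: Pieter, Phaedra, and Tobias each take €36,000.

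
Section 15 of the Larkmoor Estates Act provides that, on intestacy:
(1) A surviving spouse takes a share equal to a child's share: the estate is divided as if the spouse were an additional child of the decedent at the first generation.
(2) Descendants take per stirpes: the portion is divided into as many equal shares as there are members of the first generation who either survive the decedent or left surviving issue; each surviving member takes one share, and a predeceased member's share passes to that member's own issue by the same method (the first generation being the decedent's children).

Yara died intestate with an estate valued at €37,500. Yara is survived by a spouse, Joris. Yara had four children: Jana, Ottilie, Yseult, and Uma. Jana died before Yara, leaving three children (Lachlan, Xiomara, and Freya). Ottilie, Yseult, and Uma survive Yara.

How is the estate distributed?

The spouse counts as an additional share at the children's level, so there are 5 primary shares of €7,500. Joris takes one such share (€7,500).
The children's combined portion (€30,000) is divided into 4 shares of €7,500: Ottilie, Yseult, and Uma each take €7,500; Jana's €7,500 share passes to Jana's issue.
Jana's share (€7,500) is divided into 3 shares of €2,500: Lachlan, Xiomara, and Freya each take €2,500.

Joris: €7,500; Lachlan: €2,500; Xiomara: €2,500; Freya: €2,500; Ottilie: €7,500; Yseult: €7,500; Uma: €7,500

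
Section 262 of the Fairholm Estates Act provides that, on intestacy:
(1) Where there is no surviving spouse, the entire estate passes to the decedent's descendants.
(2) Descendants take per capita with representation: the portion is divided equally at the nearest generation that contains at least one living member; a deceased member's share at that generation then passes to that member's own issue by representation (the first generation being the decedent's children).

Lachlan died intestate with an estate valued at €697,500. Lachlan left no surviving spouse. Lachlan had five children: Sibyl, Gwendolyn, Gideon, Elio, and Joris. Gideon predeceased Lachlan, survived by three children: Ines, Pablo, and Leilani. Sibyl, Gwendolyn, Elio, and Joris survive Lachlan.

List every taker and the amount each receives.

Sibyl: €139,500; Gwendolyn: €139,500; Ines: €46,500; Pablo: €46,500; Leilani: €46,500; Elio: €139,500; Joris: €139,500

The entire €697,500 passes to the descendants.
That amount (€697,500) is divided into 5 shares of €139,500: Sibyl, Gwendolyn, Elio, and Joris each take €139,500; Gideon's €139,500 share passes to Gideon's issue.
Gideon's share (€139,500) is divided into 3 shares of €46,500: Ines, Pablo, and Leilani each take €46,500.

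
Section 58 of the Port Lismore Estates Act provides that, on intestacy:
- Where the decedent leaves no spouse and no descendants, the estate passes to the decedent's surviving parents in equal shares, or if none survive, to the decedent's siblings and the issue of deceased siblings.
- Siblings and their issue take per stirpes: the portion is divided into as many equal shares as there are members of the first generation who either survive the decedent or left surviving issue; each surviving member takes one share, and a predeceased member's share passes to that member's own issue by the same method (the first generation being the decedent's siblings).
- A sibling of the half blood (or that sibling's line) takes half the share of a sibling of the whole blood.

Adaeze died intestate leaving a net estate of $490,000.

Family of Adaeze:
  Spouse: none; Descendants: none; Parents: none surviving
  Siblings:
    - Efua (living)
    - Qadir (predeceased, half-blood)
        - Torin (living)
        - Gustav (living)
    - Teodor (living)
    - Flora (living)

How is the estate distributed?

The entire $490,000 passes to the siblings and their issue.
Counting each half-blood sibling's line as half a unit, there are 7/2 units in $490,000, so one unit is $140,000. Whole-blood lines (Efua, Teodor, and Flora) take $140,000 each; half-blood lines (Qadir) take $70,000 each.
Qadir's share ($70,000) is divided into 2 shares of $35,000: Torin and Gustav each take $35,000.

Efua: $140,000; Torin: $35,000; Gustav: $35,000; Teodor: $140,000; Flora: $140,000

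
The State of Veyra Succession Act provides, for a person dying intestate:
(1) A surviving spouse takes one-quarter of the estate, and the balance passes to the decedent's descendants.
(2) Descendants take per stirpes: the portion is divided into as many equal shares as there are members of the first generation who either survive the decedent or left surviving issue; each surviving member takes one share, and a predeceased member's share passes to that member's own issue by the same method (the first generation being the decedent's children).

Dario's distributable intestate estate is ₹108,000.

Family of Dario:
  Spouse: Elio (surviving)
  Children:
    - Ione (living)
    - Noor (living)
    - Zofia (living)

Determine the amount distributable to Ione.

Elio takes one-quarter of ₹108,000 = ₹27,000. The remaining ₹81,000 passes to the descendants.
The descendants' portion (₹81,000) is divided into 3 shares of ₹27,000: Ione, Noor, and Zofia each take ₹27,000.

Ione receives ₹27,000.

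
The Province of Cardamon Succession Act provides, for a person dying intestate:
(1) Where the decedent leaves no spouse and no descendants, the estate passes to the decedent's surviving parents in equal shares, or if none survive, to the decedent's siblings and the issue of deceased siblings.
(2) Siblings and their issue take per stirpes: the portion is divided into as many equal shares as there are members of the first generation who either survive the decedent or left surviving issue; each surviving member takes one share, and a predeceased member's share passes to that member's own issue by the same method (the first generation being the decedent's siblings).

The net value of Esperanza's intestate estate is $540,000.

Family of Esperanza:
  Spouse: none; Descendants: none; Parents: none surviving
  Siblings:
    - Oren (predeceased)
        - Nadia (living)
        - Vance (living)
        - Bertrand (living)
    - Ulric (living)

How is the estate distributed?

Nadia: $90,000; Vance: $90,000; Bertrand: $90,000; Ulric: $270,000

The entire $540,000 passes to the siblings and their issue.
That amount ($540,000) is divided into 2 shares of $270,000: Ulric takes $270,000; Oren's $270,000 share passes to Oren's issue.
Oren's share ($270,000) is divided into 3 shares of $90,000: Nadia, Vance, and Bertrand each take $90,000.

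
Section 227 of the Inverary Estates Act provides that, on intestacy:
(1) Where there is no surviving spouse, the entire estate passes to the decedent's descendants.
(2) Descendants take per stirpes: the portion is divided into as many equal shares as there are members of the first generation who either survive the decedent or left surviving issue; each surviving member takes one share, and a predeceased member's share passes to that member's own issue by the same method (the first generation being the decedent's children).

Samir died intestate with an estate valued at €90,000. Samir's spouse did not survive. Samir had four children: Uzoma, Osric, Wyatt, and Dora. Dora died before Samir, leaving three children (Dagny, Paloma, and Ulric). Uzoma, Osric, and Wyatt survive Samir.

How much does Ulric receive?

Ulric receives €7,500.

The entire €90,000 passes to the descendants.
That amount (€90,000) is divided into 4 shares of €22,500: Uzoma, Osric, and Wyatt each take €22,500; Dora's €22,500 share passes to Dora's issue.
Dora's share (€22,500) is divided into 3 shares of €7,500: Dagny, Paloma, and Ulric each take €7,500.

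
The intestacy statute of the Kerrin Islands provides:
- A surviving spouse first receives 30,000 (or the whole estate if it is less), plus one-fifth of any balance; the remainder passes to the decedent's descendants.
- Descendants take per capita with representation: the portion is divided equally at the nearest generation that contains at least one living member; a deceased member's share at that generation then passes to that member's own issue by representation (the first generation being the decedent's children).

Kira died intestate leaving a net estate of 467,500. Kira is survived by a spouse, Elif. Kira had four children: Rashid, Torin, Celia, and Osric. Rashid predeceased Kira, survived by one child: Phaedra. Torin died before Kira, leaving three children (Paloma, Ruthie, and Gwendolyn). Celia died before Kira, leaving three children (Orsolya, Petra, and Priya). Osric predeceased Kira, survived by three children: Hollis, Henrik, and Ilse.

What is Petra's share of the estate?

Petra receives 35,000.

Elif first takes 30,000, leaving a balance of 437,500. Elif then takes one-fifth of the balance (87,500), for a total of 117,500. The remaining 350,000 passes to the descendants.
No child survives, so the initial division is made at the grandchildren's generation.
The descendants' portion (350,000) is divided into 10 shares of 35,000: Phaedra, Paloma, Ruthie, Gwendolyn, Orsolya, Petra, Priya, Hollis, Henrik, and Ilse each take 35,000.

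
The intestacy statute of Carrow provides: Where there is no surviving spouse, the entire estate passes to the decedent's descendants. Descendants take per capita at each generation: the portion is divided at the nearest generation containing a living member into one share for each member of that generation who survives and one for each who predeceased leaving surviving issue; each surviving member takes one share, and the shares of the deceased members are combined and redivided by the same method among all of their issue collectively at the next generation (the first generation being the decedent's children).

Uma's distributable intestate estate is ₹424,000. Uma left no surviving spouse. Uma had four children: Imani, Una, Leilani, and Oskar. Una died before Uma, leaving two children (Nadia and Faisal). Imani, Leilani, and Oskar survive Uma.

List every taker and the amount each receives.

The entire ₹424,000 passes to the descendants.
That amount (₹424,000) is divided at the children's generation into 4 shares of ₹106,000. Imani, Leilani, and Oskar each take ₹106,000. The remaining share for the deceased Una (₹106,000) is carried to the next generation.
That pool (₹106,000) is divided at the grandchildren's generation equally among Nadia and Faisal: ₹53,000 each.

Imani: ₹106,000; Nadia: ₹53,000; Faisal: ₹53,000; Leilani: ₹106,000; Oskar: ₹106,000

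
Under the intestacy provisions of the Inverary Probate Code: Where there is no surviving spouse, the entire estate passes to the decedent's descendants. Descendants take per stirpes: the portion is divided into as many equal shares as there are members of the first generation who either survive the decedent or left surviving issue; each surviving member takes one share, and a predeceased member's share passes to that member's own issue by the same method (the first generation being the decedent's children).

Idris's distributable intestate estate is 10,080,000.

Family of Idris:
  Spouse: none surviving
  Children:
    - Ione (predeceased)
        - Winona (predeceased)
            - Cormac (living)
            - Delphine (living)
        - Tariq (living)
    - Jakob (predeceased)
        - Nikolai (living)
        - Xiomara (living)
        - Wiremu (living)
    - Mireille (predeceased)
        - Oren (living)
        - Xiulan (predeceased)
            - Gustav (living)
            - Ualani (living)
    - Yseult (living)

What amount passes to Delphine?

The entire 10,080,000 passes to the descendants.
That amount (10,080,000) is divided into 4 shares of 2,520,000: Yseult takes 2,520,000; Ione's 2,520,000 share passes to Ione's issue; Jakob's 2,520,000 share passes to Jakob's issue; Mireille's 2,520,000 share passes to Mireille's issue.
Ione's share (2,520,000) is divided into 2 shares of 1,260,000: Tariq takes 1,260,000; Winona's 1,260,000 share passes to Winona's issue.
Winona's share (1,260,000) is divided into 2 shares of 630,000: Cormac and Delphine each take 630,000.
Jakob's share (2,520,000) is divided into 3 shares of 840,000: Nikolai, Xiomara, and Wiremu each take 840,000.
Mireille's share (2,520,000) is divided into 2 shares of 1,260,000: Oren takes 1,260,000; Xiulan's 1,260,000 share passes to Xiulan's issue.
Xiulan's share (1,260,000) is divided into 2 shares of 630,000: Gustav and Ualani each take 630,000.

Delphine receives 630,000.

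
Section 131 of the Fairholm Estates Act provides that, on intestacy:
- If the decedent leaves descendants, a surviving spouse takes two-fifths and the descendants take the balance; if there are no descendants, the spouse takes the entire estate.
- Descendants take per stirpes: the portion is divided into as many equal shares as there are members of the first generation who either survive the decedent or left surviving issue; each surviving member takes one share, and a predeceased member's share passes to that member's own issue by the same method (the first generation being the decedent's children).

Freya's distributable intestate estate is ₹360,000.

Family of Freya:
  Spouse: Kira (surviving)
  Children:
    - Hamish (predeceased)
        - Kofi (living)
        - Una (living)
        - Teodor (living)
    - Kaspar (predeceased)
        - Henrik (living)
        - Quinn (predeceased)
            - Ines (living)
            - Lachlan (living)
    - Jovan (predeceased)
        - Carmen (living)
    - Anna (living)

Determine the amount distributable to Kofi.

Kofi receives ₹18,000.

Kira takes two-fifths of ₹360,000 = ₹144,000. The remaining ₹216,000 passes to the descendants.
The descendants' portion (₹216,000) is divided into 4 shares of ₹54,000: Anna takes ₹54,000; Hamish's ₹54,000 share passes to Hamish's issue; Kaspar's ₹54,000 share passes to Kaspar's issue; Jovan's ₹54,000 share passes to Jovan's issue.
Hamish's share (₹54,000) is divided into 3 shares of ₹18,000: Kofi, Una, and Teodor each take ₹18,000.
Kaspar's share (₹54,000) is divided into 2 shares of ₹27,000: Henrik takes ₹27,000; Quinn's ₹27,000 share passes to Quinn's issue.
Quinn's share (₹27,000) is divided into 2 shares of ₹13,500: Ines and Lachlan each take ₹13,500.
Jovan's share (₹54,000) passes entirely to Carmen.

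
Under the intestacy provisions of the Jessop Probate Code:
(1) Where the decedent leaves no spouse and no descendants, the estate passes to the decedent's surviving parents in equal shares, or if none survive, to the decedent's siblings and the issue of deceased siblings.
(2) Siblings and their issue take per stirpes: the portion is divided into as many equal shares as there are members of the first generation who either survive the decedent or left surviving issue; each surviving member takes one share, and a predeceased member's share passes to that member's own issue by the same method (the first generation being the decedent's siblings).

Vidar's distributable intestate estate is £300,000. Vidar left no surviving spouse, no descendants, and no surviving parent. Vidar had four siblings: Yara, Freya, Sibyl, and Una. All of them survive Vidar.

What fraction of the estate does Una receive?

Una receives 1/4 of the estate.

The entire £300,000 passes to the siblings and their issue.
That amount (£300,000) is divided into 4 shares of £75,000: Yara, Freya, Sibyl, and Una each take £75,000.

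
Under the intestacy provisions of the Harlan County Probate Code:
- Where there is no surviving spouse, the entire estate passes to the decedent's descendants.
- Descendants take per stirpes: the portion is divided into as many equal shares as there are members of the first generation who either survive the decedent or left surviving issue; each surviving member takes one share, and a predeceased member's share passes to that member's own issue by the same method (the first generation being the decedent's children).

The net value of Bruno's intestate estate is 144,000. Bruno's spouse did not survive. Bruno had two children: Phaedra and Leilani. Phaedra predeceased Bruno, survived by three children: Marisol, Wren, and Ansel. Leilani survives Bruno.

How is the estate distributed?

Marisol: 24,000; Wren: 24,000; Ansel: 24,000; Leilani: 72,000

The entire 144,000 passes to the descendants.
That amount (144,000) is divided into 2 shares of 72,000: Leilani takes 72,000; Phaedra's 72,000 share passes to Phaedra's issue.
Phaedra's share (72,000) is divided into 3 shares of 24,000: Marisol, Wren, and Ansel each take 24,000.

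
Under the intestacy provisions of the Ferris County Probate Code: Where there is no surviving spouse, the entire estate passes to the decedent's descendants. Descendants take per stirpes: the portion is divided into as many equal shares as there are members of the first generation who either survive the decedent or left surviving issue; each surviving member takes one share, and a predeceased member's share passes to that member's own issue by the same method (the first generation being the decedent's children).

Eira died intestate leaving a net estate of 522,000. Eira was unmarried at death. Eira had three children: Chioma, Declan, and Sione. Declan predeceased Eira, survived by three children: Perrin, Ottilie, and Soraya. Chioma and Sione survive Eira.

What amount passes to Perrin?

The entire 522,000 passes to the descendants.
That amount (522,000) is divided into 3 shares of 174,000: Chioma and Sione each take 174,000; Declan's 174,000 share passes to Declan's issue.
Declan's share (174,000) is divided into 3 shares of 58,000: Perrin, Ottilie, and Soraya each take 58,000.

Perrin receives 58,000.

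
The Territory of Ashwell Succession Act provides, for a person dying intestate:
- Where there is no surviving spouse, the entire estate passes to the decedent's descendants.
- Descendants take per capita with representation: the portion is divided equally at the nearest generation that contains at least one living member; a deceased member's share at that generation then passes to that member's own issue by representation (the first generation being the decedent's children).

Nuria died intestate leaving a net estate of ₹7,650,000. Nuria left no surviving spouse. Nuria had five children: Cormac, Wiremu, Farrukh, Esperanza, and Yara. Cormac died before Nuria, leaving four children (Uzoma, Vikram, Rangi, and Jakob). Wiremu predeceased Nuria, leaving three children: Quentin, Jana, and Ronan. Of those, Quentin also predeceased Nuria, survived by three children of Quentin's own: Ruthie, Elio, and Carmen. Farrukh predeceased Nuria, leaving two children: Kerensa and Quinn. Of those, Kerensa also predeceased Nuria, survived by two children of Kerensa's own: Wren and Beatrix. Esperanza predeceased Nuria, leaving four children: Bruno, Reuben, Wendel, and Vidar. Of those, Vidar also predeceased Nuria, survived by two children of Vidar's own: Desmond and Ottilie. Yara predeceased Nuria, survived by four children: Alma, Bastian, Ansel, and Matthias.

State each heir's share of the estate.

Uzoma: ₹450,000; Vikram: ₹450,000; Rangi: ₹450,000; Jakob: ₹450,000; Ruthie: ₹150,000; Elio: ₹150,000; Carmen: ₹150,000; Jana: ₹450,000; Ronan: ₹450,000; Wren: ₹225,000; Beatrix: ₹225,000; Quinn: ₹450,000; Bruno: ₹450,000; Reuben: ₹450,000; Wendel: ₹450,000; Desmond: ₹225,000; Ottilie: ₹225,000; Alma: ₹450,000; Bastian: ₹450,000; Ansel: ₹450,000; Matthias: ₹450,000

The entire ₹7,650,000 passes to the descendants.
No child survives, so the initial division is made at the grandchildren's generation.
That amount (₹7,650,000) is divided into 17 shares of ₹450,000: Uzoma, Vikram, Rangi, Jakob, Jana, Ronan, Quinn, Bruno, Reuben, Wendel, Alma, Bastian, Ansel, and Matthias each take ₹450,000; Quentin's ₹450,000 share passes to Quentin's issue; Kerensa's ₹450,000 share passes to Kerensa's issue; Vidar's ₹450,000 share passes to Vidar's issue.
Quentin's share (₹450,000) is divided into 3 shares of ₹150,000: Ruthie, Elio, and Carmen each take ₹150,000.
Kerensa's share (₹450,000) is divided into 2 shares of ₹225,000: Wren and Beatrix each take ₹225,000.
Vidar's share (₹450,000) is divided into 2 shares of ₹225,000: Desmond and Ottilie each take ₹225,000.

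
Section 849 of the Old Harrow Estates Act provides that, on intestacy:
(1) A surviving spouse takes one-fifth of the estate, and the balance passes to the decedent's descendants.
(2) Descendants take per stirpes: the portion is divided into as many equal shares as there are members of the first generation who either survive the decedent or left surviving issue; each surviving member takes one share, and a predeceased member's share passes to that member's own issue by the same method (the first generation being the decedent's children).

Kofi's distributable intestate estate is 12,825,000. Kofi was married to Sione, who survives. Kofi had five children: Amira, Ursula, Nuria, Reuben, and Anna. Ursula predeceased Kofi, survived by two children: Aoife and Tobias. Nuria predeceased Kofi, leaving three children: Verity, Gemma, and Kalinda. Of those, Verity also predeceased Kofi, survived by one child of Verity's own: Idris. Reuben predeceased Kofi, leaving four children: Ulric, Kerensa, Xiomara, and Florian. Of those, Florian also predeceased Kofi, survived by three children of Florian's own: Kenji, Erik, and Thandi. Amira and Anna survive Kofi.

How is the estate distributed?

Sione takes one-fifth of 12,825,000 = 2,565,000. The remaining 10,260,000 passes to the descendants.
The descendants' portion (10,260,000) is divided into 5 shares of 2,052,000: Amira and Anna each take 2,052,000; Ursula's 2,052,000 share passes to Ursula's issue; Nuria's 2,052,000 share passes to Nuria's issue; Reuben's 2,052,000 share passes to Reuben's issue.
Ursula's share (2,052,000) is divided into 2 shares of 1,026,000: Aoife and Tobias each take 1,026,000.
Nuria's share (2,052,000) is divided into 3 shares of 684,000: Gemma and Kalinda each take 684,000; Verity's 684,000 share passes to Verity's issue.
Verity's share (684,000) passes entirely to Idris.
Reuben's share (2,052,000) is divided into 4 shares of 513,000: Ulric, Kerensa, and Xiomara each take 513,000; Florian's 513,000 share passes to Florian's issue.
Florian's share (513,000) is divided into 3 shares of 171,000: Kenji, Erik, and Thandi each take 171,000.

Sione: 2,565,000; Amira: 2,052,000; Aoife: 1,026,000; Tobias: 1,026,000; Idris: 684,000; Gemma: 684,000; Kalinda: 684,000; Ulric: 513,000; Kerensa: 513,000; Xiomara: 513,000; Kenji: 171,000; Erik: 171,000; Thandi: 171,000; Anna: 2,052,000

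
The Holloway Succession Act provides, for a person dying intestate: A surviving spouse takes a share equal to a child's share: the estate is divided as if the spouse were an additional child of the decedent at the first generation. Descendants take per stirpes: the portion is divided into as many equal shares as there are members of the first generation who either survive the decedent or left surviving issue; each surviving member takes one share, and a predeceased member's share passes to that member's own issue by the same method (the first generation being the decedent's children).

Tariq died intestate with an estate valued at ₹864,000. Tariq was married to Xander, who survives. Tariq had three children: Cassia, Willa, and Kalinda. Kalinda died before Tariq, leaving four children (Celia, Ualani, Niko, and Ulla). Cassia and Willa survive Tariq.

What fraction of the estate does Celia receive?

Celia receives 1/16 of the estate.

The spouse counts as an additional share at the children's level, so there are 4 primary shares of ₹216,000. Xander takes one such share (₹216,000).
The children's combined portion (₹648,000) is divided into 3 shares of ₹216,000: Cassia and Willa each take ₹216,000; Kalinda's ₹216,000 share passes to Kalinda's issue.
Kalinda's share (₹216,000) is divided into 4 shares of ₹54,000: Celia, Ualani, Niko, and Ulla each take ₹54,000.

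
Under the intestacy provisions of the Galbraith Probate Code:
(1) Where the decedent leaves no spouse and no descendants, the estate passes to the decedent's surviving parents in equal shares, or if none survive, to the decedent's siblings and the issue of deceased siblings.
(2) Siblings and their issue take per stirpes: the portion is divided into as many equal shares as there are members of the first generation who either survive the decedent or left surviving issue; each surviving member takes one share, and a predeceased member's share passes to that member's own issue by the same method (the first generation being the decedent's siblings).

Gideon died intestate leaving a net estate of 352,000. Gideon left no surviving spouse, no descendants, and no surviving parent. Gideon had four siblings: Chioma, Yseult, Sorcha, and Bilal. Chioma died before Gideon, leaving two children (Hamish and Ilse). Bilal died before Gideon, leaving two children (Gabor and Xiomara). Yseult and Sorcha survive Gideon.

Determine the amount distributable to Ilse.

The entire 352,000 passes to the siblings and their issue.
That amount (352,000) is divided into 4 shares of 88,000: Yseult and Sorcha each take 88,000; Chioma's 88,000 share passes to Chioma's issue; Bilal's 88,000 share passes to Bilal's issue.
Chioma's share (88,000) is divided into 2 shares of 44,000: Hamish and Ilse each take 44,000.
Bilal's share (88,000) is divided into 2 shares of 44,000: Gabor and Xiomara each take 44,000.

Ilse receives 44,000.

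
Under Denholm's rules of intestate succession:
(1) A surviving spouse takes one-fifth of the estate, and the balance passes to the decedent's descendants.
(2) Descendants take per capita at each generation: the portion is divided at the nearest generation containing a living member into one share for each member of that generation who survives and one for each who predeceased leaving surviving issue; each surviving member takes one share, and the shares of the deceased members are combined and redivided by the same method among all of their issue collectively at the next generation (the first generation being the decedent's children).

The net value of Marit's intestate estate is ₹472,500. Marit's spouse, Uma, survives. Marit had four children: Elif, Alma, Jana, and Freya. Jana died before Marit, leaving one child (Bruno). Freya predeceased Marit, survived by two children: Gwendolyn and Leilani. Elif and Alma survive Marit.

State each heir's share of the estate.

Uma takes one-fifth of ₹472,500 = ₹94,500. The remaining ₹378,000 passes to the descendants.
The descendants' portion (₹378,000) is divided at the children's generation into 4 shares of ₹94,500. Elif and Alma each take ₹94,500. The 2 shares of the deceased (Jana and Freya) are combined into a pool of ₹189,000.
That pool (₹189,000) is divided at the grandchildren's generation equally among Bruno, Gwendolyn, and Leilani: ₹63,000 each.

Uma: ₹94,500; Elif: ₹94,500; Alma: ₹94,500; Bruno: ₹63,000; Gwendolyn: ₹63,000; Leilani: ₹63,000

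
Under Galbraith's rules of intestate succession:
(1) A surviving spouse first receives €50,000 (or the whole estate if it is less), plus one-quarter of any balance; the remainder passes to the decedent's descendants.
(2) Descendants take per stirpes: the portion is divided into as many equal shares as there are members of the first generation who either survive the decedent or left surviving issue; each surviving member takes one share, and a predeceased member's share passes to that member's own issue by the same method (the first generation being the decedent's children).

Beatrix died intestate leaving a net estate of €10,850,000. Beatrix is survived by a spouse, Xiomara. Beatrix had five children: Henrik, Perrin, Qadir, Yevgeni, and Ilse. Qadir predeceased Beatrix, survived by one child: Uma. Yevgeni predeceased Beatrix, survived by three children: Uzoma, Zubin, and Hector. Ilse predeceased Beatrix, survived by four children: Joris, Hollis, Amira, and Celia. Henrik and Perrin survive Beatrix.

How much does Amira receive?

Xiomara first takes €50,000, leaving a balance of €10,800,000. Xiomara then takes one-quarter of the balance (€2,700,000), for a total of €2,750,000. The remaining €8,100,000 passes to the descendants.
The descendants' portion (€8,100,000) is divided into 5 shares of €1,620,000: Henrik and Perrin each take €1,620,000; Qadir's €1,620,000 share passes to Qadir's issue; Yevgeni's €1,620,000 share passes to Yevgeni's issue; Ilse's €1,620,000 share passes to Ilse's issue.
Qadir's share (€1,620,000) passes entirely to Uma.
Yevgeni's share (€1,620,000) is divided into 3 shares of €540,000: Uzoma, Zubin, and Hector each take €540,000.
Ilse's share (€1,620,000) is divided into 4 shares of €405,000: Joris, Hollis, Amira, and Celia each take €405,000.

Amira receives €405,000.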